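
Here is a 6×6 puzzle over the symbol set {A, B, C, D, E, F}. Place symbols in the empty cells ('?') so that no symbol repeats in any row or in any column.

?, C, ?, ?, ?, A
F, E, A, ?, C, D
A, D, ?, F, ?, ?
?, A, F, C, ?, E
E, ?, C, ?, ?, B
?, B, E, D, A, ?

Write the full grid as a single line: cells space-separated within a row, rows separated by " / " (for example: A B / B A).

B C D E F A / F E A B C D / A D B F E C / D A F C B E / E F C A D B / C B E D A F

Cell (r2,c4): row 2 has {A,C,D,E,F}; column 4 has {C,D,F} → B.
Cell (r3,c3): row 3 has {A,D,F}; column 3 has {A,C,E,F} → B.
Cell (r3,c5): row 3 has {A,B,D,F}; column 5 has {A,C} → E.
Cell (r3,c6): row 3 has {A,B,D,E,F}; column 6 has {A,B,D,E} → C.
Cell (r5,c2): row 5 has {B,C,E}; column 2 has {A,B,C,D,E} → F.
Cell (r5,c4): row 5 has {B,C,E,F}; column 4 has {B,C,D,F} → A.
Cell (r5,c5): row 5 has {A,B,C,E,F}; column 5 has {A,C,E} → D.
Cell (r6,c1): row 6 has {A,B,D,E}; column 1 has {A,E,F} → C.
Cell (r6,c6): row 6 has {A,B,C,D,E}; column 6 has {A,B,C,D,E} → F.
Cell (r1,c3): row 1 has {A,C}; column 3 has {A,B,C,E,F} → D.
Cell (r1,c4): row 1 has {A,C,D}; column 4 has {A,B,C,D,F} → E.
Cell (r4,c5): row 4 has {A,C,E,F}; column 5 has {A,C,D,E} → B.
Cell (r1,c1): row 1 has {A,C,D,E}; column 1 has {A,C,E,F} → B.
Cell (r1,c5): row 1 has {A,B,C,D,E}; column 5 has {A,B,C,D,E} → F.
Cell (r4,c1): row 4 has {A,B,C,E,F}; column 1 has {A,B,C,E,F} → D.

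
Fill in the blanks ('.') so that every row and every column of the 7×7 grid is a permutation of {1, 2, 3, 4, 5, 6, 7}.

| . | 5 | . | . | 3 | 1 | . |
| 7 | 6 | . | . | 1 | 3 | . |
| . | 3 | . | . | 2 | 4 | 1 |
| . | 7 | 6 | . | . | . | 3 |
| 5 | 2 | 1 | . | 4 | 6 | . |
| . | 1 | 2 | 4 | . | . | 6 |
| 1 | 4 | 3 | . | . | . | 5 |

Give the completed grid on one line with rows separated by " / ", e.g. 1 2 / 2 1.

2 5 7 6 3 1 4 / 7 6 4 5 1 3 2 / 6 3 5 7 2 4 1 / 4 7 6 1 5 2 3 / 5 2 1 3 4 6 7 / 3 1 2 4 7 5 6 / 1 4 3 2 6 7 5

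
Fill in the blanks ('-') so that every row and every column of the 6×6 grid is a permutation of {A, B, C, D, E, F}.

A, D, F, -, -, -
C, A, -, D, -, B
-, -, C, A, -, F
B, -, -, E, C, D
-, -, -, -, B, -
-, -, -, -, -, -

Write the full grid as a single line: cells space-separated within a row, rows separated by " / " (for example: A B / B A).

(r1,c5) = E
(r1,c6) = C
(r2,c3) = E
(r2,c5) = F
(r3,c5) = D
(r4,c2) = F
(r4,c3) = A
(r5,c3) = D
(r6,c3) = B
(r6,c5) = A
(r6,c6) = E
(r1,c4) = B
(r3,c1) = E
(r3,c2) = B
(r5,c1) = F
(r5,c4) = C
(r5,c6) = A
(r6,c1) = D
(r6,c2) = C
(r6,c4) = F
(r5,c2) = E

A D F B E C / C A E D F B / E B C A D F / B F A E C D / F E D C B A / D C B F A E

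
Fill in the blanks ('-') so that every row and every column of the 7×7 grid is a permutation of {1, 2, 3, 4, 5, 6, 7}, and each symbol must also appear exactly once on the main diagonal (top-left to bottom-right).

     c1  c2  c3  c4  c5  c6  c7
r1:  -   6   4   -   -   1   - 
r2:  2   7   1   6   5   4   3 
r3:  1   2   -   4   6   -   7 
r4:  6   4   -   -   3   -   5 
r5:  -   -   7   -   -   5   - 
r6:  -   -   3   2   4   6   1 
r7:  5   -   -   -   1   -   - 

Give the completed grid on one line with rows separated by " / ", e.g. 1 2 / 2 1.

3 6 4 5 7 1 2 / 2 7 1 6 5 4 3 / 1 2 5 4 6 3 7 / 6 4 2 1 3 7 5 / 4 1 7 3 2 5 6 / 7 5 3 2 4 6 1 / 5 3 6 7 1 2 4

row 1 has {1,4,6}; column 1 has {1,2,5,6}; the diagonal has {6,7} — only 3 is left for (r1,c1).
row 1 has {1,3,4,6}; column 7 has {1,3,5,7} — only 2 is left for (r1,c7).
row 3 has {1,2,4,6,7}; column 3 has {1,3,4,7}; the diagonal has {3,6,7} — only 5 is left for (r3,c3).
row 3 has {1,2,4,5,6,7}; column 6 has {1,4,5,6} — only 3 is left for (r3,c6).
row 4 has {3,4,5,6}; column 3 has {1,3,4,5,7} — only 2 is left for (r4,c3).
row 4 has {2,3,4,5,6}; column 4 has {2,4,6}; the diagonal has {3,5,6,7} — only 1 is left for (r4,c4).
row 4 has {1,2,3,4,5,6}; column 6 has {1,3,4,5,6} — only 7 is left for (r4,c6).
row 5 has {5,7}; column 1 has {1,2,3,5,6} — only 4 is left for (r5,c1).
row 5 has {4,5,7}; column 4 has {1,2,4,6} — only 3 is left for (r5,c4).
row 5 has {3,4,5,7}; column 5 has {1,3,4,5,6}; the diagonal has {1,3,5,6,7} — only 2 is left for (r5,c5).
row 5 has {2,3,4,5,7}; column 7 has {1,2,3,5,7} — only 6 is left for (r5,c7).
row 6 has {1,2,3,4,6}; column 1 has {1,2,3,4,5,6} — only 7 is left for (r6,c1).
row 6 has {1,2,3,4,6,7}; column 2 has {2,4,6,7} — only 5 is left for (r6,c2).
row 7 has {1,5}; column 2 has {2,4,5,6,7} — only 3 is left for (r7,c2).
row 7 has {1,3,5}; column 3 has {1,2,3,4,5,7} — only 6 is left for (r7,c3).
row 7 has {1,3,5,6}; column 4 has {1,2,3,4,6} — only 7 is left for (r7,c4).
row 7 has {1,3,5,6,7}; column 6 has {1,3,4,5,6,7} — only 2 is left for (r7,c6).
row 7 has {1,2,3,5,6,7}; column 7 has {1,2,3,5,6,7}; the diagonal has {1,2,3,5,6,7} — only 4 is left for (r7,c7).
row 1 has {1,2,3,4,6}; column 4 has {1,2,3,4,6,7} — only 5 is left for (r1,c4).
row 1 has {1,2,3,4,5,6}; column 5 has {1,2,3,4,5,6} — only 7 is left for (r1,c5).
row 5 has {2,3,4,5,6,7}; column 2 has {2,3,4,5,6,7} — only 1 is left for (r5,c2).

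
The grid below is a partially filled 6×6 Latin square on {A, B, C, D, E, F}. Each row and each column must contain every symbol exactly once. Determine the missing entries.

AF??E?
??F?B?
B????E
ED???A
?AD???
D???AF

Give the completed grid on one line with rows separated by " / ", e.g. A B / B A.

A F B D E C / C E F A B D / B C A F D E / E D C B F A / F A D E C B / D B E C A F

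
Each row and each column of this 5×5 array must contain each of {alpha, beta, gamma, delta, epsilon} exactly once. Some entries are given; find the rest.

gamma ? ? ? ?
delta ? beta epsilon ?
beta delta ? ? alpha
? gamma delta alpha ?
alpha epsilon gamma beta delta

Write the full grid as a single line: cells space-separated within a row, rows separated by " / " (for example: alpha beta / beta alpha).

(r1,c4) = delta
(r2,c2) = alpha
(r2,c5) = gamma
(r3,c3) = epsilon
(r3,c4) = gamma
(r4,c1) = epsilon
(r4,c5) = beta
(r1,c2) = beta
(r1,c3) = alpha
(r1,c5) = epsilon

gamma beta alpha delta epsilon / delta alpha beta epsilon gamma / beta delta epsilon gamma alpha / epsilon gamma delta alpha beta / alpha epsilon gamma beta delta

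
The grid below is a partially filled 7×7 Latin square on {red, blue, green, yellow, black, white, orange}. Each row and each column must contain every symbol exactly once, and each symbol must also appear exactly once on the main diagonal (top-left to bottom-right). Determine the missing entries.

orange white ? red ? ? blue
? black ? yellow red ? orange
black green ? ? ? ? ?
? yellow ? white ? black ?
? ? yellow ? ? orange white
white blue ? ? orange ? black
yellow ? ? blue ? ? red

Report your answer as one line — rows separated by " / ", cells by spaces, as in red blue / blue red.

orange white black red yellow green blue / green black white yellow red blue orange / black green blue orange white red yellow / red yellow orange white blue black green / blue red yellow black green orange white / white blue red green orange yellow black / yellow orange green blue black white red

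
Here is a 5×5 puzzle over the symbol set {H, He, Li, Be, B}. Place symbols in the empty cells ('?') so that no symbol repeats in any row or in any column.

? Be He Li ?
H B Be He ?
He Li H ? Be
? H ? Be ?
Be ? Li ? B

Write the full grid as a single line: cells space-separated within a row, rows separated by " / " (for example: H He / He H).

(r1,c1) = B
(r1,c5) = H
(r2,c5) = Li
(r3,c4) = B
(r4,c1) = Li
(r4,c3) = B
(r4,c5) = He
(r5,c2) = He
(r5,c4) = H

B Be He Li H / H B Be He Li / He Li H B Be / Li H B Be He / Be He Li H B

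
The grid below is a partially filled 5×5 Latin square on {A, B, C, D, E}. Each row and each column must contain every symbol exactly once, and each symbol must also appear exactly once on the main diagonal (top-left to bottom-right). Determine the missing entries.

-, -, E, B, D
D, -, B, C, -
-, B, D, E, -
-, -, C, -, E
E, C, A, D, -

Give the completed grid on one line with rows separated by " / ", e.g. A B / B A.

row 1 has {B,D,E}; column 2 has {B,C} — only A is left for (r1,c2).
row 2 has {B,C,D}; column 2 has {A,B,C}; the diagonal has {D} — only E is left for (r2,c2).
row 2 has {B,C,D,E}; column 5 has {D,E} — only A is left for (r2,c5).
row 3 has {B,D,E}; column 5 has {A,D,E} — only C is left for (r3,c5).
row 4 has {C,E}; column 2 has {A,B,C,E} — only D is left for (r4,c2).
row 4 has {C,D,E}; column 4 has {B,C,D,E}; the diagonal has {D,E} — only A is left for (r4,c4).
row 5 has {A,C,D,E}; column 5 has {A,C,D,E}; the diagonal has {A,D,E} — only B is left for (r5,c5).
row 1 has {A,B,D,E}; column 1 has {D,E}; the diagonal has {A,B,D,E} — only C is left for (r1,c1).
row 3 has {B,C,D,E}; column 1 has {C,D,E} — only A is left for (r3,c1).
row 4 has {A,C,D,E}; column 1 has {A,C,D,E} — only B is left for (r4,c1).

C A E B D / D E B C A / A B D E C / B D C A E / E C A D B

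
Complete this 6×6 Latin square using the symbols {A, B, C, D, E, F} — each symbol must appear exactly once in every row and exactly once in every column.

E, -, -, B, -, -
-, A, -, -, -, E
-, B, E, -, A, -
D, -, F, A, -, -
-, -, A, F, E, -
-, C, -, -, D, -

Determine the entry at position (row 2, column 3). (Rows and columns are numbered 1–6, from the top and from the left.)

C

At row 4, column 2: row 4 has {A,D,F}; column 2 has {A,B,C}; that leaves E.
At row 5, column 2: row 5 has {A,E,F}; column 2 has {A,B,C,E}; that leaves D.
At row 6, column 3: row 6 has {C,D}; column 3 has {A,E,F}; that leaves B.
At row 6, column 4: row 6 has {B,C,D}; column 4 has {A,B,F}; that leaves E.
At row 1, column 2: row 1 has {B,E}; column 2 has {A,B,C,D,E}; that leaves F.
At row 1, column 5: row 1 has {B,E,F}; column 5 has {A,D,E}; that leaves C.
At row 4, column 5: row 4 has {A,D,E,F}; column 5 has {A,C,D,E}; that leaves B.
At row 4, column 6: row 4 has {A,B,D,E,F}; column 6 has {E}; that leaves C.
At row 5, column 6: row 5 has {A,D,E,F}; column 6 has {C,E}; that leaves B.
At row 1, column 3: row 1 has {B,C,E,F}; column 3 has {A,B,E,F}; that leaves D.
At row 1, column 6: row 1 has {B,C,D,E,F}; column 6 has {B,C,E}; that leaves A.
At row 2, column 3: row 2 has {A,E}; column 3 has {A,B,D,E,F}; that leaves C.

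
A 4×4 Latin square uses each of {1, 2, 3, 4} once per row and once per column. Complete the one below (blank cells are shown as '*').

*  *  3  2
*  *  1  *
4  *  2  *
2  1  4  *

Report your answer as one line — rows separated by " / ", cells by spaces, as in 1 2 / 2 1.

At row 1, column 1: row 1 has {2,3}; column 1 has {2,4}; that leaves 1.
At row 1, column 2: row 1 has {1,2,3}; column 2 has {1}; that leaves 4.
At row 2, column 1: row 2 has {1}; column 1 has {1,2,4}; that leaves 3.
At row 2, column 2: row 2 has {1,3}; column 2 has {1,4}; that leaves 2.
At row 2, column 4: row 2 has {1,2,3}; column 4 has {2}; that leaves 4.
At row 3, column 2: row 3 has {2,4}; column 2 has {1,2,4}; that leaves 3.
At row 3, column 4: row 3 has {2,3,4}; column 4 has {2,4}; that leaves 1.
At row 4, column 4: row 4 has {1,2,4}; column 4 has {1,2,4}; that leaves 3.

1 4 3 2 / 3 2 1 4 / 4 3 2 1 / 2 1 4 3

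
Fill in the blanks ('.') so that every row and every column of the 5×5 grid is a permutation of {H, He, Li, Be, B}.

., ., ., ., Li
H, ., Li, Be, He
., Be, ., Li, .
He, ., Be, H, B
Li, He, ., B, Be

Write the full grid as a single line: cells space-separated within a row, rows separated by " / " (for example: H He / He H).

(r1,c4) = He
(r2,c2) = B
(r3,c1) = B
(r3,c5) = H
(r4,c2) = Li
(r5,c3) = H
(r1,c1) = Be
(r1,c2) = H
(r1,c3) = B
(r3,c3) = He

Be H B He Li / H B Li Be He / B Be He Li H / He Li Be H B / Li He H B Be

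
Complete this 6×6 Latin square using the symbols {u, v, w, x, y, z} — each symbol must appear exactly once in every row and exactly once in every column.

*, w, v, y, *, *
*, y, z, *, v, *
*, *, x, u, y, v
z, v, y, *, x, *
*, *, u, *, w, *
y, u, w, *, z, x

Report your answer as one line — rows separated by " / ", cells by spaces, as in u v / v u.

(r1,c5) = u
(r1,c6) = z
(r3,c1) = w
(r3,c2) = z
(r4,c4) = w
(r4,c6) = u
(r5,c2) = x
(r5,c6) = y
(r6,c4) = v
(r1,c1) = x
(r2,c1) = u
(r2,c4) = x
(r2,c6) = w
(r5,c1) = v
(r5,c4) = z

x w v y u z / u y z x v w / w z x u y v / z v y w x u / v x u z w y / y u w v z x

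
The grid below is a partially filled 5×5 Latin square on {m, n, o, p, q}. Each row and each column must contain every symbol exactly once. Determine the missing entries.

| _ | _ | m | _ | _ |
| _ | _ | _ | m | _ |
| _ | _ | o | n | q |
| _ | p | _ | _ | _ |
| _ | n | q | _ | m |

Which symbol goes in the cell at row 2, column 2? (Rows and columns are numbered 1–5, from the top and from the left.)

o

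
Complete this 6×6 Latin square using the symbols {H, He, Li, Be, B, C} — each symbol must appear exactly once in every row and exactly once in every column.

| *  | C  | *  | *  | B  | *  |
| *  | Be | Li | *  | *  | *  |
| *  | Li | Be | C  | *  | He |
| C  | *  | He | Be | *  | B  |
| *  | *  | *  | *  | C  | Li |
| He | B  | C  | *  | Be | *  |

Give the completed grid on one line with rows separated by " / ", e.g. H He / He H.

row 1 has {B,C}; column 3 has {He,Li,Be,C} — only H is left for (r1,c3).
row 1 has {H,B,C}; column 6 has {He,Li,B} — only Be is left for (r1,c6).
row 3 has {He,Li,Be,C}; column 5 has {Be,B,C} — only H is left for (r3,c5).
row 4 has {He,Be,B,C}; column 2 has {Li,Be,B,C} — only H is left for (r4,c2).
row 4 has {H,He,Be,B,C}; column 5 has {H,Be,B,C} — only Li is left for (r4,c5).
row 5 has {Li,C}; column 2 has {H,Li,Be,B,C} — only He is left for (r5,c2).
row 5 has {He,Li,C}; column 3 has {H,He,Li,Be,C} — only B is left for (r5,c3).
row 5 has {He,Li,B,C}; column 4 has {Be,C} — only H is left for (r5,c4).
row 6 has {He,Be,B,C}; column 4 has {H,Be,C} — only Li is left for (r6,c4).
row 6 has {He,Li,Be,B,C}; column 6 has {He,Li,Be,B} — only H is left for (r6,c6).
row 1 has {H,Be,B,C}; column 1 has {He,C} — only Li is left for (r1,c1).
row 1 has {H,Li,Be,B,C}; column 4 has {H,Li,Be,C} — only He is left for (r1,c4).
row 2 has {Li,Be}; column 4 has {H,He,Li,Be,C} — only B is left for (r2,c4).
row 2 has {Li,Be,B}; column 5 has {H,Li,Be,B,C} — only He is left for (r2,c5).
row 2 has {He,Li,Be,B}; column 6 has {H,He,Li,Be,B} — only C is left for (r2,c6).
row 3 has {H,He,Li,Be,C}; column 1 has {He,Li,C} — only B is left for (r3,c1).
row 5 has {H,He,Li,B,C}; column 1 has {He,Li,B,C} — only Be is left for (r5,c1).
row 2 has {He,Li,Be,B,C}; column 1 has {He,Li,Be,B,C} — only H is left for (r2,c1).

Li C H He B Be / H Be Li B He C / B Li Be C H He / C H He Be Li B / Be He B H C Li / He B C Li Be H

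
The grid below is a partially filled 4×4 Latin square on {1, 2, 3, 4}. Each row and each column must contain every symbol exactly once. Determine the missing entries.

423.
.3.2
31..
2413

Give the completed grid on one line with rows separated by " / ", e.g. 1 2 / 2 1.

4 2 3 1 / 1 3 4 2 / 3 1 2 4 / 2 4 1 3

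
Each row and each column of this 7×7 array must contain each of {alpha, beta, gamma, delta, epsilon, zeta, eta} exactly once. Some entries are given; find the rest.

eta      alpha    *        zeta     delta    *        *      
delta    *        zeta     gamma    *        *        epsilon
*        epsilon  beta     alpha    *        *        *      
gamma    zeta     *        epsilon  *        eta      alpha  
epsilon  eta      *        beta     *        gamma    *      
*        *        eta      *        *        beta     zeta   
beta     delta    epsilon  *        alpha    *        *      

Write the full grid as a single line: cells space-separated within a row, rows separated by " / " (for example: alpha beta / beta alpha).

At row 1, column 3: row 1 has {alpha,delta,zeta,eta}; column 3 has {beta,epsilon,zeta,eta}; that leaves gamma.
At row 1, column 6: row 1 has {alpha,gamma,delta,zeta,eta}; column 6 has {beta,gamma,eta}; that leaves epsilon.
At row 1, column 7: row 1 has {alpha,gamma,delta,epsilon,zeta,eta}; column 7 has {alpha,epsilon,zeta}; that leaves beta.
At row 2, column 2: row 2 has {gamma,delta,epsilon,zeta}; column 2 has {alpha,delta,epsilon,zeta,eta}; that leaves beta.
At row 2, column 5: row 2 has {beta,gamma,delta,epsilon,zeta}; column 5 has {alpha,delta}; that leaves eta.
At row 2, column 6: row 2 has {beta,gamma,delta,epsilon,zeta,eta}; column 6 has {beta,gamma,epsilon,eta}; that leaves alpha.
At row 3, column 1: row 3 has {alpha,beta,epsilon}; column 1 has {beta,gamma,delta,epsilon,eta}; that leaves zeta.
At row 3, column 5: row 3 has {alpha,beta,epsilon,zeta}; column 5 has {alpha,delta,eta}; that leaves gamma.
At row 3, column 6: row 3 has {alpha,beta,gamma,epsilon,zeta}; column 6 has {alpha,beta,gamma,epsilon,eta}; that leaves delta.
At row 3, column 7: row 3 has {alpha,beta,gamma,delta,epsilon,zeta}; column 7 has {alpha,beta,epsilon,zeta}; that leaves eta.
At row 4, column 3: row 4 has {alpha,gamma,epsilon,zeta,eta}; column 3 has {beta,gamma,epsilon,zeta,eta}; that leaves delta.
At row 4, column 5: row 4 has {alpha,gamma,delta,epsilon,zeta,eta}; column 5 has {alpha,gamma,delta,eta}; that leaves beta.
At row 5, column 3: row 5 has {beta,gamma,epsilon,eta}; column 3 has {beta,gamma,delta,epsilon,zeta,eta}; that leaves alpha.
At row 5, column 5: row 5 has {alpha,beta,gamma,epsilon,eta}; column 5 has {alpha,beta,gamma,delta,eta}; that leaves zeta.
At row 5, column 7: row 5 has {alpha,beta,gamma,epsilon,zeta,eta}; column 7 has {alpha,beta,epsilon,zeta,eta}; that leaves delta.
At row 6, column 1: row 6 has {beta,zeta,eta}; column 1 has {beta,gamma,delta,epsilon,zeta,eta}; that leaves alpha.
At row 6, column 2: row 6 has {alpha,beta,zeta,eta}; column 2 has {alpha,beta,delta,epsilon,zeta,eta}; that leaves gamma.
At row 6, column 4: row 6 has {alpha,beta,gamma,zeta,eta}; column 4 has {alpha,beta,gamma,epsilon,zeta}; that leaves delta.
At row 6, column 5: row 6 has {alpha,beta,gamma,delta,zeta,eta}; column 5 has {alpha,beta,gamma,delta,zeta,eta}; that leaves epsilon.
At row 7, column 4: row 7 has {alpha,beta,delta,epsilon}; column 4 has {alpha,beta,gamma,delta,epsilon,zeta}; that leaves eta.
At row 7, column 6: row 7 has {alpha,beta,delta,epsilon,eta}; column 6 has {alpha,beta,gamma,delta,epsilon,eta}; that leaves zeta.
At row 7, column 7: row 7 has {alpha,beta,delta,epsilon,zeta,eta}; column 7 has {alpha,beta,delta,epsilon,zeta,eta}; that leaves gamma.

eta alpha gamma zeta delta epsilon beta / delta beta zeta gamma eta alpha epsilon / zeta epsilon beta alpha gamma delta eta / gamma zeta delta epsilon beta eta alpha / epsilon eta alpha beta zeta gamma delta / alpha gamma eta delta epsilon beta zeta / beta delta epsilon eta alpha zeta gamma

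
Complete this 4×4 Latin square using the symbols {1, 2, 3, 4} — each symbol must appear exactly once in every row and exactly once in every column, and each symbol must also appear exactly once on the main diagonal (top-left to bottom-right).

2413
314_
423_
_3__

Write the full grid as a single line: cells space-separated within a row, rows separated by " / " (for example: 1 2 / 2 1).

(r2,c4): row 2 has {1,3,4}; column 4 has {3}, so it must be 2.
(r3,c4): row 3 has {2,3,4}; column 4 has {2,3}, so it must be 1.
(r4,c1): row 4 has {3}; column 1 has {2,3,4}, so it must be 1.
(r4,c3): row 4 has {1,3}; column 3 has {1,3,4}, so it must be 2.
(r4,c4): row 4 has {1,2,3}; column 4 has {1,2,3}; the diagonal has {1,2,3}, so it must be 4.

2 4 1 3 / 3 1 4 2 / 4 2 3 1 / 1 3 2 4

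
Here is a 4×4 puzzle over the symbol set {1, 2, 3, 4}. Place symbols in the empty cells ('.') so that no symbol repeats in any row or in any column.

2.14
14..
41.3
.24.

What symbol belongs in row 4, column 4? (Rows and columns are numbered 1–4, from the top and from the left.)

1

(r1,c2): row 1 has {1,2,4}; column 2 has {1,2,4}, so it must be 3.
(r2,c4): row 2 has {1,4}; column 4 has {3,4}, so it must be 2.
(r3,c3): row 3 has {1,3,4}; column 3 has {1,4}, so it must be 2.
(r4,c1): row 4 has {2,4}; column 1 has {1,2,4}, so it must be 3.
(r4,c4): row 4 has {2,3,4}; column 4 has {2,3,4}, so it must be 1.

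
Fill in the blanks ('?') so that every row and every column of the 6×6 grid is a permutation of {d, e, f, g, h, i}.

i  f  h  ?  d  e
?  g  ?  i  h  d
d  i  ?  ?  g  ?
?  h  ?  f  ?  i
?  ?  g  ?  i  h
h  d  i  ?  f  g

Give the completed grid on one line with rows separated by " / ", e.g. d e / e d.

(r1,c4) = g
(r3,c6) = f
(r4,c5) = e
(r5,c2) = e
(r5,c4) = d
(r6,c4) = e
(r3,c3) = e
(r3,c4) = h
(r4,c1) = g
(r4,c3) = d
(r5,c1) = f
(r2,c1) = e
(r2,c3) = f

i f h g d e / e g f i h d / d i e h g f / g h d f e i / f e g d i h / h d i e f g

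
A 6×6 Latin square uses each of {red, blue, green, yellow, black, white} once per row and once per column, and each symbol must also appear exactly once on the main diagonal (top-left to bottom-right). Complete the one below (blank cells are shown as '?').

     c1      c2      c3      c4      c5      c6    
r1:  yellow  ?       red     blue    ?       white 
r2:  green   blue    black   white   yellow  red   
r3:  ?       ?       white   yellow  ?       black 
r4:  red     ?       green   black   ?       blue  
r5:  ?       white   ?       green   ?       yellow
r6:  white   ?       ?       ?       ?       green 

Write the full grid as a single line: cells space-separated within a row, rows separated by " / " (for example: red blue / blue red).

yellow green red blue black white / green blue black white yellow red / blue red white yellow green black / red yellow green black white blue / black white blue green red yellow / white black yellow red blue green

(r3,c1) = blue
(r4,c2) = yellow
(r4,c5) = white
(r5,c1) = black
(r5,c3) = blue
(r5,c5) = red
(r6,c3) = yellow
(r6,c4) = red
(r3,c5) = green
(r6,c2) = black
(r6,c5) = blue
(r1,c2) = green
(r1,c5) = black
(r3,c2) = red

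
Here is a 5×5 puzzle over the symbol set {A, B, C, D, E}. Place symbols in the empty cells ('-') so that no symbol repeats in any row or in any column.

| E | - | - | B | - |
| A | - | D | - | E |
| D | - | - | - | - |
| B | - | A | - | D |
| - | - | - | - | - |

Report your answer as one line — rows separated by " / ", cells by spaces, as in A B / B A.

row 1 has {B,E}; column 3 has {A,D} — only C is left for (r1,c3).
row 1 has {B,C,E}; column 5 has {D,E} — only A is left for (r1,c5).
row 2 has {A,D,E}; column 4 has {B} — only C is left for (r2,c4).
row 4 has {A,B,D}; column 4 has {B,C} — only E is left for (r4,c4).
row 5 is empty so far; column 1 has {A,B,D,E} — only C is left for (r5,c1).
row 5 has {C}; column 5 has {A,D,E} — only B is left for (r5,c5).
row 1 has {A,B,C,E}; column 2 is empty so far — only D is left for (r1,c2).
row 2 has {A,C,D,E}; column 2 has {D} — only B is left for (r2,c2).
row 3 has {D}; column 4 has {B,C,E} — only A is left for (r3,c4).
row 3 has {A,D}; column 5 has {A,B,D,E} — only C is left for (r3,c5).
row 4 has {A,B,D,E}; column 2 has {B,D} — only C is left for (r4,c2).
row 5 has {B,C}; column 3 has {A,C,D} — only E is left for (r5,c3).
row 5 has {B,C,E}; column 4 has {A,B,C,E} — only D is left for (r5,c4).
row 3 has {A,C,D}; column 2 has {B,C,D} — only E is left for (r3,c2).
row 3 has {A,C,D,E}; column 3 has {A,C,D,E} — only B is left for (r3,c3).
row 5 has {B,C,D,E}; column 2 has {B,C,D,E} — only A is left for (r5,c2).

E D C B A / A B D C E / D E B A C / B C A E D / C A E D B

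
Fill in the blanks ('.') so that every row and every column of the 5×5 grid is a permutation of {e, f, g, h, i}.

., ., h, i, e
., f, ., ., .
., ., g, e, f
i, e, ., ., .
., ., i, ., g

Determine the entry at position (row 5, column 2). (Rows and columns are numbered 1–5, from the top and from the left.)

h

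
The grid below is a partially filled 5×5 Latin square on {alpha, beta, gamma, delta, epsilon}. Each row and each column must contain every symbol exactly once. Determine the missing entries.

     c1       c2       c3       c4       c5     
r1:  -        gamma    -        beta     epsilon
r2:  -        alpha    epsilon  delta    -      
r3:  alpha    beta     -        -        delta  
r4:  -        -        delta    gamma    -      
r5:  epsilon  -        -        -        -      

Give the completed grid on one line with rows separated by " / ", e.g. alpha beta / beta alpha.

delta gamma alpha beta epsilon / gamma alpha epsilon delta beta / alpha beta gamma epsilon delta / beta epsilon delta gamma alpha / epsilon delta beta alpha gamma

(r1,c1) = delta
(r1,c3) = alpha
(r3,c3) = gamma
(r3,c4) = epsilon
(r4,c1) = beta
(r4,c2) = epsilon
(r4,c5) = alpha
(r5,c2) = delta
(r5,c3) = beta
(r5,c4) = alpha
(r5,c5) = gamma
(r2,c1) = gamma
(r2,c5) = beta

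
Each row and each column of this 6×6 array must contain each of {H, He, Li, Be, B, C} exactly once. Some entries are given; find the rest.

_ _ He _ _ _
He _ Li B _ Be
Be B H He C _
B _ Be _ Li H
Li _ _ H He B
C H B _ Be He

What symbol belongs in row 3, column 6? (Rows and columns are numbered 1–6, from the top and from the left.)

Li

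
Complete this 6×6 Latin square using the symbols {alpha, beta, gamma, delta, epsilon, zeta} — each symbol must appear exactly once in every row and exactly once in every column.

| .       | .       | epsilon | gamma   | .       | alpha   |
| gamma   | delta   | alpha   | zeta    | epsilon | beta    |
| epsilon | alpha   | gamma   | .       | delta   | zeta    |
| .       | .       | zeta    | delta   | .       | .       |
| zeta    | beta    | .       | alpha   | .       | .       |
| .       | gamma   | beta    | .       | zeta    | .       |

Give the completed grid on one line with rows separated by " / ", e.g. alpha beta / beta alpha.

At row 1, column 2: row 1 has {alpha,gamma,epsilon}; column 2 has {alpha,beta,gamma,delta}; that leaves zeta.
At row 1, column 5: row 1 has {alpha,gamma,epsilon,zeta}; column 5 has {delta,epsilon,zeta}; that leaves beta.
At row 3, column 4: row 3 has {alpha,gamma,delta,epsilon,zeta}; column 4 has {alpha,gamma,delta,zeta}; that leaves beta.
At row 4, column 2: row 4 has {delta,zeta}; column 2 has {alpha,beta,gamma,delta,zeta}; that leaves epsilon.
At row 4, column 6: row 4 has {delta,epsilon,zeta}; column 6 has {alpha,beta,zeta}; that leaves gamma.
At row 5, column 3: row 5 has {alpha,beta,zeta}; column 3 has {alpha,beta,gamma,epsilon,zeta}; that leaves delta.
At row 5, column 5: row 5 has {alpha,beta,delta,zeta}; column 5 has {beta,delta,epsilon,zeta}; that leaves gamma.
At row 5, column 6: row 5 has {alpha,beta,gamma,delta,zeta}; column 6 has {alpha,beta,gamma,zeta}; that leaves epsilon.
At row 6, column 4: row 6 has {beta,gamma,zeta}; column 4 has {alpha,beta,gamma,delta,zeta}; that leaves epsilon.
At row 6, column 6: row 6 has {beta,gamma,epsilon,zeta}; column 6 has {alpha,beta,gamma,epsilon,zeta}; that leaves delta.
At row 1, column 1: row 1 has {alpha,beta,gamma,epsilon,zeta}; column 1 has {gamma,epsilon,zeta}; that leaves delta.
At row 4, column 5: row 4 has {gamma,delta,epsilon,zeta}; column 5 has {beta,gamma,delta,epsilon,zeta}; that leaves alpha.
At row 6, column 1: row 6 has {beta,gamma,delta,epsilon,zeta}; column 1 has {gamma,delta,epsilon,zeta}; that leaves alpha.
At row 4, column 1: row 4 has {alpha,gamma,delta,epsilon,zeta}; column 1 has {alpha,gamma,delta,epsilon,zeta}; that leaves beta.

delta zeta epsilon gamma beta alpha / gamma delta alpha zeta epsilon beta / epsilon alpha gamma beta delta zeta / beta epsilon zeta delta alpha gamma / zeta beta delta alpha gamma epsilon / alpha gamma beta epsilon zeta delta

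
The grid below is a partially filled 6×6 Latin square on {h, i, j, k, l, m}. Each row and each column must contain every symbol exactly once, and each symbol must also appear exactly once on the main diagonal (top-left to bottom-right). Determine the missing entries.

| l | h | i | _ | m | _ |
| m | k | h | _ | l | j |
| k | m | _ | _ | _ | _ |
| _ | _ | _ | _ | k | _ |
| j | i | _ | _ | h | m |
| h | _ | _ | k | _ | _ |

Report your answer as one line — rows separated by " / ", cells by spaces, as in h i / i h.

l h i j m k / m k h i l j / k m j h i l / i j l m k h / j i k l h m / h l m k j i

(r1,c4) = j
(r1,c6) = k
(r2,c4) = i
(r3,c3) = j
(r3,c5) = i
(r4,c1) = i
(r4,c4) = m
(r5,c4) = l
(r6,c5) = j
(r6,c6) = i
(r3,c4) = h
(r3,c6) = l
(r4,c3) = l
(r4,c6) = h
(r5,c3) = k
(r6,c2) = l
(r6,c3) = m
(r4,c2) = j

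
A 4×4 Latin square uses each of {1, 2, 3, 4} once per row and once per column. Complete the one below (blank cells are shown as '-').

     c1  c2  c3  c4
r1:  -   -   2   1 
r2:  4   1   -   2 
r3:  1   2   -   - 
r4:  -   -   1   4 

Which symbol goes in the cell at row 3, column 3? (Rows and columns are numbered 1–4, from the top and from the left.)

4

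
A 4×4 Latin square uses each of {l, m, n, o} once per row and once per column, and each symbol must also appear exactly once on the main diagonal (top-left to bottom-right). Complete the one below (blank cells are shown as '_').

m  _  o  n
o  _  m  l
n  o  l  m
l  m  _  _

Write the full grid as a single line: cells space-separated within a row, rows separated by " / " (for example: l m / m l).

m l o n / o n m l / n o l m / l m n o

At row 1, column 2: row 1 has {m,n,o}; column 2 has {m,o}; that leaves l.
At row 2, column 2: row 2 has {l,m,o}; column 2 has {l,m,o}; the diagonal has {l,m}; that leaves n.
At row 4, column 3: row 4 has {l,m}; column 3 has {l,m,o}; that leaves n.
At row 4, column 4: row 4 has {l,m,n}; column 4 has {l,m,n}; the diagonal has {l,m,n}; that leaves o.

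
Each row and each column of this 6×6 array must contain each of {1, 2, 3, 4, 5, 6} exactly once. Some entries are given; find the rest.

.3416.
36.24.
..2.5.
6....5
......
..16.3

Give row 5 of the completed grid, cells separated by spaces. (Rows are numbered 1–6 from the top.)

2 1 6 5 3 4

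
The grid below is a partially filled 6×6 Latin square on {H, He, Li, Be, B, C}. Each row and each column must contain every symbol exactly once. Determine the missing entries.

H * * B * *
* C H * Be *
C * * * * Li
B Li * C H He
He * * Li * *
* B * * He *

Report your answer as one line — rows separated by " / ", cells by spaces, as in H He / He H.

(r2,c1) = Li
(r2,c4) = He
(r2,c6) = B
(r3,c5) = B
(r4,c3) = Be
(r5,c5) = C
(r6,c1) = Be
(r6,c4) = H
(r6,c6) = C
(r1,c5) = Li
(r1,c6) = Be
(r3,c3) = He
(r3,c4) = Be
(r5,c3) = B
(r5,c6) = H
(r6,c3) = Li
(r1,c2) = He
(r1,c3) = C
(r3,c2) = H
(r5,c2) = Be

H He C B Li Be / Li C H He Be B / C H He Be B Li / B Li Be C H He / He Be B Li C H / Be B Li H He C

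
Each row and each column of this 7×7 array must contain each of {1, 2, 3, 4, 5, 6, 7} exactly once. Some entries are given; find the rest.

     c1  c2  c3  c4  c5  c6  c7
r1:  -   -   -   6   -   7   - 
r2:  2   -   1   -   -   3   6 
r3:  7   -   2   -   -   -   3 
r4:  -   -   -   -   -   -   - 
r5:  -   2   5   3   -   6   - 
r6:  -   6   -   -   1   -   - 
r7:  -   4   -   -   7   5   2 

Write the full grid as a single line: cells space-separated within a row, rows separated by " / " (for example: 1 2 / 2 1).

(r5,c5): row 5 has {2,3,5,6}; column 5 has {1,7}, so it must be 4.
(r7,c4): row 7 has {2,4,5,7}; column 4 has {3,6}, so it must be 1.
(r2,c5): row 2 has {1,2,3,6}; column 5 has {1,4,7}, so it must be 5.
(r3,c5): row 3 has {2,3,7}; column 5 has {1,4,5,7}, so it must be 6.
(r5,c1): row 5 has {2,3,4,5,6}; column 1 has {2,7}, so it must be 1.
(r5,c7): row 5 has {1,2,3,4,5,6}; column 7 has {2,3,6}, so it must be 7.
(r2,c2): row 2 has {1,2,3,5,6}; column 2 has {2,4,6}, so it must be 7.
(r2,c4): row 2 has {1,2,3,5,6,7}; column 4 has {1,3,6}, so it must be 4.
(r3,c4): row 3 has {2,3,6,7}; column 4 has {1,3,4,6}, so it must be 5.
(r3,c2): row 3 has {2,3,5,6,7}; column 2 has {2,4,6,7}, so it must be 1.
(r3,c6): row 3 has {1,2,3,5,6,7}; column 6 has {3,5,6,7}, so it must be 4.
(r6,c6): row 6 has {1,6}; column 6 has {3,4,5,6,7}, so it must be 2.
(r4,c6): row 4 is empty so far; column 6 has {2,3,4,5,6,7}, so it must be 1.
(r6,c4): row 6 has {1,2,6}; column 4 has {1,3,4,5,6}, so it must be 7.
(r4,c4): row 4 has {1}; column 4 has {1,3,4,5,6,7}, so it must be 2.
(r4,c5): row 4 has {1,2}; column 5 has {1,4,5,6,7}, so it must be 3.
(r1,c5): row 1 has {6,7}; column 5 has {1,3,4,5,6,7}, so it must be 2.
(r4,c2): row 4 has {1,2,3}; column 2 has {1,2,4,6,7}, so it must be 5.
(r4,c7): row 4 has {1,2,3,5}; column 7 has {2,3,6,7}, so it must be 4.
(r6,c7): row 6 has {1,2,6,7}; column 7 has {2,3,4,6,7}, so it must be 5.
(r1,c2): row 1 has {2,6,7}; column 2 has {1,2,4,5,6,7}, so it must be 3.
(r1,c3): row 1 has {2,3,6,7}; column 3 has {1,2,5}, so it must be 4.
(r1,c7): row 1 has {2,3,4,6,7}; column 7 has {2,3,4,5,6,7}, so it must be 1.
(r4,c1): row 4 has {1,2,3,4,5}; column 1 has {1,2,7}, so it must be 6.
(r4,c3): row 4 has {1,2,3,4,5,6}; column 3 has {1,2,4,5}, so it must be 7.
(r6,c3): row 6 has {1,2,5,6,7}; column 3 has {1,2,4,5,7}, so it must be 3.
(r7,c1): row 7 has {1,2,4,5,7}; column 1 has {1,2,6,7}, so it must be 3.
(r7,c3): row 7 has {1,2,3,4,5,7}; column 3 has {1,2,3,4,5,7}, so it must be 6.
(r1,c1): row 1 has {1,2,3,4,6,7}; column 1 has {1,2,3,6,7}, so it must be 5.
(r6,c1): row 6 has {1,2,3,5,6,7}; column 1 has {1,2,3,5,6,7}, so it must be 4.

5 3 4 6 2 7 1 / 2 7 1 4 5 3 6 / 7 1 2 5 6 4 3 / 6 5 7 2 3 1 4 / 1 2 5 3 4 6 7 / 4 6 3 7 1 2 5 / 3 4 6 1 7 5 2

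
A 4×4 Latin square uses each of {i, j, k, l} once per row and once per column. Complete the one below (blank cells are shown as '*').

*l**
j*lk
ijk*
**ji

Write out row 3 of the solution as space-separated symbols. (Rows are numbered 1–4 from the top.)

i j k l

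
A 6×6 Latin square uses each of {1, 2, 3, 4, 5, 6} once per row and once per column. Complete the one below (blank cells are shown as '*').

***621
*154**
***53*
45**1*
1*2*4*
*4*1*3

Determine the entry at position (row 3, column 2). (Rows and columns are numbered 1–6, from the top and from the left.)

(r1,c2) = 3
(r1,c3) = 4
(r2,c5) = 6
(r2,c6) = 2
(r4,c6) = 6
(r5,c2) = 6
(r5,c4) = 3
(r5,c6) = 5
(r6,c3) = 6
(r6,c5) = 5
(r1,c1) = 5
(r2,c1) = 3
(r3,c2) = 2

2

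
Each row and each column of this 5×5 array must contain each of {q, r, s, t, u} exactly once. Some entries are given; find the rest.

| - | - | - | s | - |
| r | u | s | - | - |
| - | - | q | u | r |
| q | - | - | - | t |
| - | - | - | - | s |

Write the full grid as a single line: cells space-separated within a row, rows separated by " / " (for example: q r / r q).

t q r s u / r u s t q / s t q u r / q s u r t / u r t q s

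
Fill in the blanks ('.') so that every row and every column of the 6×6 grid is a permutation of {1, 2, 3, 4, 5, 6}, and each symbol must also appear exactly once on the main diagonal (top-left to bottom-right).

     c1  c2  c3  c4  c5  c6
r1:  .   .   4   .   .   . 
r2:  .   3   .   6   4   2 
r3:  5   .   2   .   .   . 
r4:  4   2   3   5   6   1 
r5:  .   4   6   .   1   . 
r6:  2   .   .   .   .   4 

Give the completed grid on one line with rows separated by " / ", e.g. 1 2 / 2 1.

6 5 4 1 2 3 / 1 3 5 6 4 2 / 5 1 2 4 3 6 / 4 2 3 5 6 1 / 3 4 6 2 1 5 / 2 6 1 3 5 4

(r1,c1) = 6
(r2,c1) = 1
(r2,c3) = 5
(r3,c5) = 3
(r3,c6) = 6
(r5,c1) = 3
(r5,c4) = 2
(r5,c6) = 5
(r6,c3) = 1
(r6,c4) = 3
(r6,c5) = 5
(r1,c4) = 1
(r1,c5) = 2
(r1,c6) = 3
(r3,c2) = 1
(r3,c4) = 4
(r6,c2) = 6
(r1,c2) = 5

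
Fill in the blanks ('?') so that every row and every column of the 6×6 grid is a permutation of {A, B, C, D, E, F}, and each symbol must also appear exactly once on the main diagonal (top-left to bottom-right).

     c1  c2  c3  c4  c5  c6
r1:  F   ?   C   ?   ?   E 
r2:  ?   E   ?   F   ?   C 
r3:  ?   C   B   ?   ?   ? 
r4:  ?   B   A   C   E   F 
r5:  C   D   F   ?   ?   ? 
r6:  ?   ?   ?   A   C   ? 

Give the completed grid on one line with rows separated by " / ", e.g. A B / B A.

F A C B D E / A E D F B C / E C B D F A / D B A C E F / C D F E A B / B F E A C D

(r1,c2): row 1 has {C,E,F}; column 2 has {B,C,D,E}, so it must be A.
(r2,c3): row 2 has {C,E,F}; column 3 has {A,B,C,F}, so it must be D.
(r4,c1): row 4 has {A,B,C,E,F}; column 1 has {C,F}, so it must be D.
(r5,c5): row 5 has {C,D,F}; column 5 has {C,E}; the diagonal has {B,C,E,F}, so it must be A.
(r5,c6): row 5 has {A,C,D,F}; column 6 has {C,E,F}, so it must be B.
(r6,c2): row 6 has {A,C}; column 2 has {A,B,C,D,E}, so it must be F.
(r6,c3): row 6 has {A,C,F}; column 3 has {A,B,C,D,F}, so it must be E.
(r6,c6): row 6 has {A,C,E,F}; column 6 has {B,C,E,F}; the diagonal has {A,B,C,E,F}, so it must be D.
(r2,c5): row 2 has {C,D,E,F}; column 5 has {A,C,E}, so it must be B.
(r3,c6): row 3 has {B,C}; column 6 has {B,C,D,E,F}, so it must be A.
(r5,c4): row 5 has {A,B,C,D,F}; column 4 has {A,C,F}, so it must be E.
(r6,c1): row 6 has {A,C,D,E,F}; column 1 has {C,D,F}, so it must be B.
(r1,c5): row 1 has {A,C,E,F}; column 5 has {A,B,C,E}, so it must be D.
(r2,c1): row 2 has {B,C,D,E,F}; column 1 has {B,C,D,F}, so it must be A.
(r3,c1): row 3 has {A,B,C}; column 1 has {A,B,C,D,F}, so it must be E.
(r3,c4): row 3 has {A,B,C,E}; column 4 has {A,C,E,F}, so it must be D.
(r3,c5): row 3 has {A,B,C,D,E}; column 5 has {A,B,C,D,E}, so it must be F.
(r1,c4): row 1 has {A,C,D,E,F}; column 4 has {A,C,D,E,F}, so it must be B.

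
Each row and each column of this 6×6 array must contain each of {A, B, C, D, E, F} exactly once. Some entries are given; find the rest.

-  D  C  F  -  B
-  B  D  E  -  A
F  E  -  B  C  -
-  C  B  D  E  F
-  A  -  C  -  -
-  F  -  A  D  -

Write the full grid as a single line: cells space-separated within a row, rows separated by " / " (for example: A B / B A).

Cell (r1,c5): row 1 has {B,C,D,F}; column 5 has {C,D,E} → A.
Cell (r2,c1): row 2 has {A,B,D,E}; column 1 has {F} → C.
Cell (r2,c5): row 2 has {A,B,C,D,E}; column 5 has {A,C,D,E} → F.
Cell (r3,c3): row 3 has {B,C,E,F}; column 3 has {B,C,D} → A.
Cell (r3,c6): row 3 has {A,B,C,E,F}; column 6 has {A,B,F} → D.
Cell (r4,c1): row 4 has {B,C,D,E,F}; column 1 has {C,F} → A.
Cell (r5,c5): row 5 has {A,C}; column 5 has {A,C,D,E,F} → B.
Cell (r5,c6): row 5 has {A,B,C}; column 6 has {A,B,D,F} → E.
Cell (r6,c3): row 6 has {A,D,F}; column 3 has {A,B,C,D} → E.
Cell (r6,c6): row 6 has {A,D,E,F}; column 6 has {A,B,D,E,F} → C.
Cell (r1,c1): row 1 has {A,B,C,D,F}; column 1 has {A,C,F} → E.
Cell (r5,c1): row 5 has {A,B,C,E}; column 1 has {A,C,E,F} → D.
Cell (r5,c3): row 5 has {A,B,C,D,E}; column 3 has {A,B,C,D,E} → F.
Cell (r6,c1): row 6 has {A,C,D,E,F}; column 1 has {A,C,D,E,F} → B.

E D C F A B / C B D E F A / F E A B C D / A C B D E F / D A F C B E / B F E A D C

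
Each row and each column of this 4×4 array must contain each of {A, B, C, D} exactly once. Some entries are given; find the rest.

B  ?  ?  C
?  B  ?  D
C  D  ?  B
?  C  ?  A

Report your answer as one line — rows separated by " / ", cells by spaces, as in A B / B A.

B A D C / A B C D / C D A B / D C B A

(r1,c2) = A
(r1,c3) = D
(r2,c1) = A
(r2,c3) = C
(r3,c3) = A
(r4,c1) = D
(r4,c3) = B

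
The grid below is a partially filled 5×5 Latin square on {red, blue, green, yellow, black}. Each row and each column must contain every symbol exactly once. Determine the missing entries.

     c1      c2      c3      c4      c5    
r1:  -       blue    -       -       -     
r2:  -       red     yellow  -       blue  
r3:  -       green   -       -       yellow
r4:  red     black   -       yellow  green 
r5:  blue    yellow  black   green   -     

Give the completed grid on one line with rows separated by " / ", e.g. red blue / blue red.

yellow blue green red black / green red yellow black blue / black green red blue yellow / red black blue yellow green / blue yellow black green red

(r2,c4) = black
(r3,c1) = black
(r4,c3) = blue
(r5,c5) = red
(r1,c4) = red
(r1,c5) = black
(r2,c1) = green
(r3,c3) = red
(r3,c4) = blue
(r1,c1) = yellow
(r1,c3) = green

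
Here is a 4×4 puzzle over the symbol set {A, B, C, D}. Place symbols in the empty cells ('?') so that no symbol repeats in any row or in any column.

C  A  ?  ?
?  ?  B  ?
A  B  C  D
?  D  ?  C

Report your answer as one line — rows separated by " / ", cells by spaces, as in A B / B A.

C A D B / D C B A / A B C D / B D A C

At row 1, column 3: row 1 has {A,C}; column 3 has {B,C}; that leaves D.
At row 1, column 4: row 1 has {A,C,D}; column 4 has {C,D}; that leaves B.
At row 2, column 1: row 2 has {B}; column 1 has {A,C}; that leaves D.
At row 2, column 2: row 2 has {B,D}; column 2 has {A,B,D}; that leaves C.
At row 2, column 4: row 2 has {B,C,D}; column 4 has {B,C,D}; that leaves A.
At row 4, column 1: row 4 has {C,D}; column 1 has {A,C,D}; that leaves B.
At row 4, column 3: row 4 has {B,C,D}; column 3 has {B,C,D}; that leaves A.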